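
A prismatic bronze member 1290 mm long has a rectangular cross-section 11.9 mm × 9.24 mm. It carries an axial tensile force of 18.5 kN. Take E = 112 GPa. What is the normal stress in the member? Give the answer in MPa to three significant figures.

168 MPa

A = 110 mm².
σ = N/A = 18500/110 = 168.2 MPa.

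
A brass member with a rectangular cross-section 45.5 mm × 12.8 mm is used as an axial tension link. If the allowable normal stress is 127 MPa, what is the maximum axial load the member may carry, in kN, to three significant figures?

74.0 kN

A = 582.4 mm².
P_max = σ_allow · A = 127 · 582.4 = 73960 N = 73.96 kN.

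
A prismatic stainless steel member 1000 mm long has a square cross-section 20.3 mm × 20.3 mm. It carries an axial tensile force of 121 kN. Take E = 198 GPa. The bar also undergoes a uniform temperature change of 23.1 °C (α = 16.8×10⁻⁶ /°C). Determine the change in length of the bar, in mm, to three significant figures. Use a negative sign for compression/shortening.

A = 412.1 mm².
δ_mech = NL/(AE) = 121000·1000/(412.1·198000) = 1.483 mm.
δ_thermal = αLΔT = 16.8e-6·1000·23.1 = 0.3881 mm.
δ = δ_mech + δ_thermal = 1.871 mm.

1.87 mm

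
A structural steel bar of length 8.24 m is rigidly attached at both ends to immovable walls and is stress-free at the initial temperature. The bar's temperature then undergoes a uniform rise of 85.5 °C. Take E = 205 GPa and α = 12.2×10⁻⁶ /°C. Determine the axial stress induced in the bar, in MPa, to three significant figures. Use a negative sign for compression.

-214 MPa

Free thermal expansion αLΔT = 12.2e-6 · 8240 · 85.5 = 8.595 mm.
The walls impose strain ε = −(8.595)/8240 = -1.0431e-03; σ = Eε = 205000 · -1.0431e-03 = -213.8 MPa.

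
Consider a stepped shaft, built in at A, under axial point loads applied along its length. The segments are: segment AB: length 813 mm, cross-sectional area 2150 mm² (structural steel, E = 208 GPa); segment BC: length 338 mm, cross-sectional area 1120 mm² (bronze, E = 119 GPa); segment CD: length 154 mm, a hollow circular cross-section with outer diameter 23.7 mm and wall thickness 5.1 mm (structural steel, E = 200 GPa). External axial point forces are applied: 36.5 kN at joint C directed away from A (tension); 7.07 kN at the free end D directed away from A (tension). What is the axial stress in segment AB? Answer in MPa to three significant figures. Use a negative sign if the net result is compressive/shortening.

Internal axial forces (sectioning from the free end, tension +): N_CD = 7.07 kN, N_BC = 43.57 kN, N_AB = 43.57 kN.
σ_AB = N_AB/A_AB = 43570/2150 = 20.27 MPa.

20.3 MPa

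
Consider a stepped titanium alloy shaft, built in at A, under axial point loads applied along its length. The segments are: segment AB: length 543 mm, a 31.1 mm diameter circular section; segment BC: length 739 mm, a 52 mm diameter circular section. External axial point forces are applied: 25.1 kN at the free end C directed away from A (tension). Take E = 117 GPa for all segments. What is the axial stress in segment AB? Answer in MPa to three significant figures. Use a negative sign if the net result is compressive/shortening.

33.0 MPa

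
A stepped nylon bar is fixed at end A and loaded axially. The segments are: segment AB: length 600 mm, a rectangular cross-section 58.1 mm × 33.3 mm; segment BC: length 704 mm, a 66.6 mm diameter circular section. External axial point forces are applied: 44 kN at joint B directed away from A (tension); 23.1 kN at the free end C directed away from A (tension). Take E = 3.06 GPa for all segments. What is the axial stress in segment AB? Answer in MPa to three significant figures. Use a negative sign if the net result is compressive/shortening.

34.7 MPa

Internal axial forces (sectioning from the free end, tension +): N_BC = 23.1 kN, N_AB = 67.1 kN.
A_AB = 1935 mm².
σ_AB = N_AB/A_AB = 67100/1935 = 34.68 MPa.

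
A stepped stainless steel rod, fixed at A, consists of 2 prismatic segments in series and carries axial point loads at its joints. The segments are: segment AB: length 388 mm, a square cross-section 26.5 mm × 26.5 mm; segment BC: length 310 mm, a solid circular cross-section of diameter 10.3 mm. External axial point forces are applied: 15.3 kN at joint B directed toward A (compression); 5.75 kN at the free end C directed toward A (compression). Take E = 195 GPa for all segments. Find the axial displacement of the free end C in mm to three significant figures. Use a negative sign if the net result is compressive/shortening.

-0.169 mm

Internal axial forces (sectioning from the free end, tension +): N_BC = -5.75 kN, N_AB = -21.05 kN.
A_AB = 702.2 mm².
A_BC = 83.32 mm².
δ_AB = -21050·388/(702.2·195000) = -0.05964 mm
δ_BC = -5750·310/(83.32·195000) = -0.1097 mm
δ = Σδ_i = -0.1693 mm.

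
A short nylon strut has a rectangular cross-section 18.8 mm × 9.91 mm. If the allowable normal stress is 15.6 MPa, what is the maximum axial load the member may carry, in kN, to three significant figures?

A = 186.3 mm².
P_max = σ_allow · A = 15.6 · 186.3 = 2906 N = 2.906 kN.

2.91 kN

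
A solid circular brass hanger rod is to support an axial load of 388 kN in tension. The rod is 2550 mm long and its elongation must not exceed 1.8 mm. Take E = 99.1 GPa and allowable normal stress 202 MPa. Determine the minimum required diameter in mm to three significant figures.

84.0 mm

Required area A ≥ P/σ_allow = 388000/202 = 1921 mm².
For a solid circular section, d ≥ √(4A/π) = 49.45 mm.
Elongation limit: A ≥ PL/(Eδ_allow) = 388000·2550/(99100·1.8) = 5547 mm² ⇒ d ≥ 84.04 mm.
The elongation limit governs.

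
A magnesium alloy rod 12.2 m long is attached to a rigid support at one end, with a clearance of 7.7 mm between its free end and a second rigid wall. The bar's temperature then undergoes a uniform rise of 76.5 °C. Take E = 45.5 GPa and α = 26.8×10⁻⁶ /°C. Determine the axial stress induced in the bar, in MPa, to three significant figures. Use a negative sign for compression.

Free thermal expansion αLΔT = 26.8e-6 · 12200 · 76.5 = 25.01 mm.
The walls engage after the gap closes; constrained expansion = 25.01 − 7.7 = 17.31 mm.
The walls impose strain ε = −(17.31)/12200 = -1.4191e-03; σ = Eε = 45500 · -1.4191e-03 = -64.57 MPa.

-64.6 MPa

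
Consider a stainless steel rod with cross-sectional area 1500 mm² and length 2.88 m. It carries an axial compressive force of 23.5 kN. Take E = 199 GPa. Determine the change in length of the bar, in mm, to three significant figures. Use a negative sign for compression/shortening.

δ_mech = NL/(AE) = -23500·2880/(1500·199000) = -0.2267 mm.

-0.227 mm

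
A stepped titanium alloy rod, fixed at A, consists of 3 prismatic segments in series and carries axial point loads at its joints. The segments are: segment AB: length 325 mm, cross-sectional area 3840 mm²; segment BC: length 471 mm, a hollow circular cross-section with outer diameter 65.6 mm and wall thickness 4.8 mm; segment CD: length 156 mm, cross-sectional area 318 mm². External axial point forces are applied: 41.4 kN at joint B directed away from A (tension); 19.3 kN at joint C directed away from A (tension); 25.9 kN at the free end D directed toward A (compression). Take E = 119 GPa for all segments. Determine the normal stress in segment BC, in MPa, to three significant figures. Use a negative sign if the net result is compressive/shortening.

-7.20 MPa

Internal axial forces (sectioning from the free end, tension +): N_CD = -25.9 kN, N_BC = -6.6 kN, N_AB = 34.8 kN.
A_BC = 916.8 mm².
σ_BC = N_BC/A_BC = -6600/916.8 = -7.199 MPa.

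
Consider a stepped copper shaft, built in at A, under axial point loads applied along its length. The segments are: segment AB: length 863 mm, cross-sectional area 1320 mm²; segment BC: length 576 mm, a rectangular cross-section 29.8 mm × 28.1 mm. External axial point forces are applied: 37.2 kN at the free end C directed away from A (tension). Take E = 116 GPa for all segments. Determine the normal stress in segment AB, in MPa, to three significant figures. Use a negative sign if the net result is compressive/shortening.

Internal axial forces (sectioning from the free end, tension +): N_BC = 37.2 kN, N_AB = 37.2 kN.
σ_AB = N_AB/A_AB = 37200/1320 = 28.18 MPa.

28.2 MPa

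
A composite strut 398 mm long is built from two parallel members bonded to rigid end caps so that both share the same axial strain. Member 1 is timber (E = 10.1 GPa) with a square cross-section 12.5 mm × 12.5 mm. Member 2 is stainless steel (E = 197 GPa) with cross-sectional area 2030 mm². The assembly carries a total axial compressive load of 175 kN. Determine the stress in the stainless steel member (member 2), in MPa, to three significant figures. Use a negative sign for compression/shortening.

-85.9 MPa

A_1 = 156.2 mm².
Equal strain + equilibrium ⇒ each member carries load in proportion to AE: A₁E₁ = 1578000 N, A₂E₂ = 399900000 N, ΣAE = 401500000 N.
σ₂ = P·E₂/ΣAE = -175000·197000/401500000 = -85.87 MPa.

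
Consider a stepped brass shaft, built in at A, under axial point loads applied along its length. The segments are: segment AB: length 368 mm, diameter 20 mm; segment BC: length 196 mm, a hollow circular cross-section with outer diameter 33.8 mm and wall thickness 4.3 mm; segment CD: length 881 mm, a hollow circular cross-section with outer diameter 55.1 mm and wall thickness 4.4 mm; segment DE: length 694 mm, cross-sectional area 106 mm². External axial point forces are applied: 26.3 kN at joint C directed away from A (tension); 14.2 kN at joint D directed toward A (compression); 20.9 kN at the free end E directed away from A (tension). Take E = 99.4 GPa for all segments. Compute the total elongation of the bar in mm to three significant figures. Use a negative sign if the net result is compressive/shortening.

Internal axial forces (sectioning from the free end, tension +): N_DE = 20.9 kN, N_CD = 6.7 kN, N_BC = 33 kN, N_AB = 33 kN.
A_AB = 314.2 mm².
A_BC = 398.5 mm².
A_CD = 700.8 mm².
δ_AB = 33000·368/(314.2·99400) = 0.3889 mm
δ_BC = 33000·196/(398.5·99400) = 0.1633 mm
δ_CD = 6700·881/(700.8·99400) = 0.08473 mm
δ_DE = 20900·694/(106·99400) = 1.377 mm
δ = Σδ_i = 2.014 mm.

2.01 mm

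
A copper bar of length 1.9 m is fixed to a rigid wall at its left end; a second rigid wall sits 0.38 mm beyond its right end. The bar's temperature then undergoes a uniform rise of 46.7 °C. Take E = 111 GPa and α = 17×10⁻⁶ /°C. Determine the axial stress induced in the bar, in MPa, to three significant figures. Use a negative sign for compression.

-65.9 MPa

Free thermal expansion αLΔT = 17e-6 · 1900 · 46.7 = 1.508 mm.
The walls engage after the gap closes; constrained expansion = 1.508 − 0.38 = 1.128 mm.
The walls impose strain ε = −(1.128)/1900 = -5.9390e-04; σ = Eε = 111000 · -5.9390e-04 = -65.92 MPa.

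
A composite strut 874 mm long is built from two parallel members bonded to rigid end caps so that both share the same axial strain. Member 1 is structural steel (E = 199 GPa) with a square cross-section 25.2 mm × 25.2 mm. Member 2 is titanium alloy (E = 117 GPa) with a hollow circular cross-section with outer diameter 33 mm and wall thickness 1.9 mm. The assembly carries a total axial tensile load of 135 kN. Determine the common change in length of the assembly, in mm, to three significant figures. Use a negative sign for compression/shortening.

A_1 = 635 mm².
A_2 = 185.6 mm².
Equal strain + equilibrium ⇒ each member carries load in proportion to AE: A₁E₁ = 126400000 N, A₂E₂ = 21720000 N, ΣAE = 148100000 N.
δ = PL/ΣAE = 135000·874/148100000 = 0.7967 mm.

0.797 mm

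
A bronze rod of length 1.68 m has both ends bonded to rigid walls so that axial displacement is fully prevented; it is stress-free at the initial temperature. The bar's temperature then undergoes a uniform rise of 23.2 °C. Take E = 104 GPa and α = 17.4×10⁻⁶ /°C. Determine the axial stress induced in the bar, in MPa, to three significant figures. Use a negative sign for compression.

Free thermal expansion αLΔT = 17.4e-6 · 1680 · 23.2 = 0.6782 mm.
The walls impose strain ε = −(0.6782)/1680 = -4.0368e-04; σ = Eε = 104000 · -4.0368e-04 = -41.98 MPa.

-42.0 MPa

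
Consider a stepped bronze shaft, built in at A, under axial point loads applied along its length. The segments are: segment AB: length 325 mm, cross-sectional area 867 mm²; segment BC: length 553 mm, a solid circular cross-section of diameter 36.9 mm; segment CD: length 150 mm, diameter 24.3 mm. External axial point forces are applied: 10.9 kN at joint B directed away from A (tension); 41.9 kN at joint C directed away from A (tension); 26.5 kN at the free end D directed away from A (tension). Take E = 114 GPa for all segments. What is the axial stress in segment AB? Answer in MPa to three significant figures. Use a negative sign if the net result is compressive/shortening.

91.5 MPa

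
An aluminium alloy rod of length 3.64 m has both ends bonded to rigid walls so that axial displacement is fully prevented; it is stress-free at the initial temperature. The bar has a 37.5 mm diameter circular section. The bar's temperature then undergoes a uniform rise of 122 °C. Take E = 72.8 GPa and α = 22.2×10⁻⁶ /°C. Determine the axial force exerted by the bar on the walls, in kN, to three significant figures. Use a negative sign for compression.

-218 kN

Free thermal expansion αLΔT = 22.2e-6 · 3640 · 122 = 9.859 mm.
The walls impose strain ε = −(9.859)/3640 = -2.7084e-03; σ = Eε = 72800 · -2.7084e-03 = -197.2 MPa.
Wall reaction R = σ·A = -197.2·1104 = -217800 N = -217.8 kN.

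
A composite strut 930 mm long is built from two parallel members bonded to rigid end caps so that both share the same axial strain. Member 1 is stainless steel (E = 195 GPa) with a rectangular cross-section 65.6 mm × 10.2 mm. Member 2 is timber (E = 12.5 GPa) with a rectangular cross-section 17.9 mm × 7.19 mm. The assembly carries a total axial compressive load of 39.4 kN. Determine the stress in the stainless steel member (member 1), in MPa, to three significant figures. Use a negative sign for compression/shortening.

A_1 = 669.1 mm².
A_2 = 128.7 mm².
Equal strain + equilibrium ⇒ each member carries load in proportion to AE: A₁E₁ = 130500000 N, A₂E₂ = 1609000 N, ΣAE = 132100000 N.
σ₁ = P·E₁/ΣAE = -39400·195000/132100000 = -58.17 MPa.

-58.2 MPa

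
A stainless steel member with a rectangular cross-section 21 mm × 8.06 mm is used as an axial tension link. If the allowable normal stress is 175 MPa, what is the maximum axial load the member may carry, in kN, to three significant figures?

29.6 kN

A = 169.3 mm².
P_max = σ_allow · A = 175 · 169.3 = 29620 N = 29.62 kN.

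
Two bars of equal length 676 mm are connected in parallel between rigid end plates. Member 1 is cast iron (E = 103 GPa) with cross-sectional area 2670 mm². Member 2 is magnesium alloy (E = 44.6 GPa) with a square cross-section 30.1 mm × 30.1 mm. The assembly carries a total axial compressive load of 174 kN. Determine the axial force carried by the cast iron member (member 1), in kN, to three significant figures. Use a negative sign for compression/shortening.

-152 kN

A_2 = 906 mm².
Equal strain + equilibrium ⇒ each member carries load in proportion to AE: A₁E₁ = 275000000 N, A₂E₂ = 40410000 N, ΣAE = 315400000 N.
F₁ = P·A₁E₁/ΣAE = -174000·275000000/315400000 = -151700 N.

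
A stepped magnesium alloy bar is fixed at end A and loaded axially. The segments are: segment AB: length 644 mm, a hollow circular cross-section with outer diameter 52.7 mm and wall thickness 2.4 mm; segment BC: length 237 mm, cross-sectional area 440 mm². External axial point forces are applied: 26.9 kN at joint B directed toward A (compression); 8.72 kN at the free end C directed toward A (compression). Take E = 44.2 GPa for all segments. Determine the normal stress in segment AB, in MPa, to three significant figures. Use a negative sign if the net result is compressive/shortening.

-93.9 MPa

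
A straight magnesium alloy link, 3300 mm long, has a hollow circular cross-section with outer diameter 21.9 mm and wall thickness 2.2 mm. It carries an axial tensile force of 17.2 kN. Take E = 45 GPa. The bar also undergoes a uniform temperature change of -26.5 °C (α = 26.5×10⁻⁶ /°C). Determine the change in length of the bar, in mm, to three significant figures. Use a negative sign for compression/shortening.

6.95 mm

A = 136.2 mm².
δ_mech = NL/(AE) = 17200·3300/(136.2·45000) = 9.264 mm.
δ_thermal = αLΔT = 26.5e-6·3300·-26.5 = -2.317 mm.
δ = δ_mech + δ_thermal = 6.946 mm.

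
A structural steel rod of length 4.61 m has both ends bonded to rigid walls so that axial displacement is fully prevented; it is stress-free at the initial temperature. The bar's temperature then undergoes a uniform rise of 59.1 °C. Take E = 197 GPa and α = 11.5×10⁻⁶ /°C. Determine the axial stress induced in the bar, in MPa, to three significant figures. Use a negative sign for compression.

-134 MPa

Free thermal expansion αLΔT = 11.5e-6 · 4610 · 59.1 = 3.133 mm.
The walls impose strain ε = −(3.133)/4610 = -6.7965e-04; σ = Eε = 197000 · -6.7965e-04 = -133.9 MPa.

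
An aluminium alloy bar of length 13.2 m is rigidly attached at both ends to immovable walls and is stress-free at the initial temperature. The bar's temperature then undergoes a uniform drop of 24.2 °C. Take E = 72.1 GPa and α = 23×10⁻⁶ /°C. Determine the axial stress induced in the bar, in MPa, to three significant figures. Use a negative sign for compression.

40.1 MPa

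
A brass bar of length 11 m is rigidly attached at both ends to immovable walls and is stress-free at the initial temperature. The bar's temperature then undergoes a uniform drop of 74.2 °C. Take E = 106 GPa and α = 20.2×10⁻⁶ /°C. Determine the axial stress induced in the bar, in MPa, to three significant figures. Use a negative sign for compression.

Free thermal expansion αLΔT = 20.2e-6 · 11000 · -74.2 = -16.49 mm.
The walls impose strain ε = −(-16.49)/11000 = 1.4988e-03; σ = Eε = 106000 · 1.4988e-03 = 158.9 MPa.

159 MPa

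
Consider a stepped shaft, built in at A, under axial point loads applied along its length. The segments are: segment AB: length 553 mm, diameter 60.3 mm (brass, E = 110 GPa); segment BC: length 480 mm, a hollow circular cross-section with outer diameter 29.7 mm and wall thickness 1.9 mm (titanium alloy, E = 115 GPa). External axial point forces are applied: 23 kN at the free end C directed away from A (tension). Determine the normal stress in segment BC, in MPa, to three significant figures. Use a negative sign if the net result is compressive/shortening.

139 MPa

Internal axial forces (sectioning from the free end, tension +): N_BC = 23 kN, N_AB = 23 kN.
A_BC = 165.9 mm².
σ_BC = N_BC/A_BC = 23000/165.9 = 138.6 MPa.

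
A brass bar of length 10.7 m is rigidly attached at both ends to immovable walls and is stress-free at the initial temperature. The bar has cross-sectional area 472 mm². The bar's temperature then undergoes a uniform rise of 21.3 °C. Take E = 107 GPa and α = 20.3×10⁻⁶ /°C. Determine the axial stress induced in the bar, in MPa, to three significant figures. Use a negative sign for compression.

Free thermal expansion αLΔT = 20.3e-6 · 10700 · 21.3 = 4.627 mm.
The walls impose strain ε = −(4.627)/10700 = -4.3239e-04; σ = Eε = 107000 · -4.3239e-04 = -46.27 MPa.

-46.3 MPa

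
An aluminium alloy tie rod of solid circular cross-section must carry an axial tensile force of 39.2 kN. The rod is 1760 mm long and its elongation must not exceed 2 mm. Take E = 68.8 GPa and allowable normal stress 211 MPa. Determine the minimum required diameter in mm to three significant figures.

25.3 mm

Required area A ≥ P/σ_allow = 39200/211 = 185.8 mm².
For a solid circular section, d ≥ √(4A/π) = 15.38 mm.
Elongation limit: A ≥ PL/(Eδ_allow) = 39200·1760/(68800·2) = 501.4 mm² ⇒ d ≥ 25.27 mm.
The elongation limit governs.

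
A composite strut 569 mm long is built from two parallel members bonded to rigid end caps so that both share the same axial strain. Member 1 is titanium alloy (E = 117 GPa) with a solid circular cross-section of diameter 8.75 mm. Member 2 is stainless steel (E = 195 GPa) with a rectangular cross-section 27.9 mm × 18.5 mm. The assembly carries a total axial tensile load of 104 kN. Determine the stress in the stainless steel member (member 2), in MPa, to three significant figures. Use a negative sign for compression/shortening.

188 MPa

A_1 = 60.13 mm².
A_2 = 516.1 mm².
Equal strain + equilibrium ⇒ each member carries load in proportion to AE: A₁E₁ = 7035000 N, A₂E₂ = 100600000 N, ΣAE = 107700000 N.
σ₂ = P·E₂/ΣAE = 104000·195000/107700000 = 188.3 MPa.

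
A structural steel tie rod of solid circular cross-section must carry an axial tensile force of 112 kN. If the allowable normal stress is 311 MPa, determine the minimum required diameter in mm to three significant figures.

Required area A ≥ P/σ_allow = 112000/311 = 360.1 mm².
For a solid circular section, d ≥ √(4A/π) = 21.41 mm.

21.4 mm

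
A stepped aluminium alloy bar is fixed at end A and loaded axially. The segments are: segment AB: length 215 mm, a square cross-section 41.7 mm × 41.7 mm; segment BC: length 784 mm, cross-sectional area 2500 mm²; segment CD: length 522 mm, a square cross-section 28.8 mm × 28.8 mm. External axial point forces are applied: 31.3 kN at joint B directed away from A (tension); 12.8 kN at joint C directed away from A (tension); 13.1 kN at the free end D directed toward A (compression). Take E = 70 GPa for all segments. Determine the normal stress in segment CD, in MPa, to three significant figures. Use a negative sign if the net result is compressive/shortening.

-15.8 MPa

Internal axial forces (sectioning from the free end, tension +): N_CD = -13.1 kN, N_BC = -0.3 kN, N_AB = 31 kN.
A_CD = 829.4 mm².
σ_CD = N_CD/A_CD = -13100/829.4 = -15.79 MPa.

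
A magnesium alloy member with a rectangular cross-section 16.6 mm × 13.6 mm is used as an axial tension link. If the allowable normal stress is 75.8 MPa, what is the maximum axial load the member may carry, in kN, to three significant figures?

A = 225.8 mm².
P_max = σ_allow · A = 75.8 · 225.8 = 17110 N = 17.11 kN.

17.1 kN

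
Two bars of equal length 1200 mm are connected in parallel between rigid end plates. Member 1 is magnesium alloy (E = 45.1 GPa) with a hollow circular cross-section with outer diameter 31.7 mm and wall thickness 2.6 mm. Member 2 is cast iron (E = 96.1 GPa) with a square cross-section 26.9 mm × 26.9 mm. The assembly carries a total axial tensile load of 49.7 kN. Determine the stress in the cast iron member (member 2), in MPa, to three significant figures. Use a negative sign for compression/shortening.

A_1 = 237.7 mm².
A_2 = 723.6 mm².
Equal strain + equilibrium ⇒ each member carries load in proportion to AE: A₁E₁ = 10720000 N, A₂E₂ = 69540000 N, ΣAE = 80260000 N.
σ₂ = P·E₂/ΣAE = 49700·96100/80260000 = 59.51 MPa.

59.5 MPa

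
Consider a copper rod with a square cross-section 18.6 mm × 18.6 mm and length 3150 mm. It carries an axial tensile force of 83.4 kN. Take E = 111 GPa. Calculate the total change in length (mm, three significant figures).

6.84 mm

A = 346 mm².
δ_mech = NL/(AE) = 83400·3150/(346·111000) = 6.841 mm.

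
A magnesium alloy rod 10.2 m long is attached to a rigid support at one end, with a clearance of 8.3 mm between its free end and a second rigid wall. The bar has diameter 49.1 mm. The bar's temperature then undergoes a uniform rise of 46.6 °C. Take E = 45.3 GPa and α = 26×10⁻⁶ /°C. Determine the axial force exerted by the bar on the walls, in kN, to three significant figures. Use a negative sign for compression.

-34.1 kN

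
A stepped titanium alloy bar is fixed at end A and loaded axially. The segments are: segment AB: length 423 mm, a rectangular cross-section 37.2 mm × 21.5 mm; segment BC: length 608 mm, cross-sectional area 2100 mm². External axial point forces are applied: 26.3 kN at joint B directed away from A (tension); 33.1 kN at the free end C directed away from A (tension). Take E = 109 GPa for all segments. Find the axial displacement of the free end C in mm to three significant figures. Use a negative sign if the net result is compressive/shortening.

0.376 mm

Internal axial forces (sectioning from the free end, tension +): N_BC = 33.1 kN, N_AB = 59.4 kN.
A_AB = 799.8 mm².
δ_AB = 59400·423/(799.8·109000) = 0.2882 mm
δ_BC = 33100·608/(2100·109000) = 0.08792 mm
δ = Σδ_i = 0.3761 mm.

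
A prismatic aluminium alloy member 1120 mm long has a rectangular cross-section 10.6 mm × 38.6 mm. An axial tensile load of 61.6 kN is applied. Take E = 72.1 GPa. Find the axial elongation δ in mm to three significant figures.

A = 409.2 mm².
δ_mech = NL/(AE) = 61600·1120/(409.2·72100) = 2.339 mm.

2.34 mm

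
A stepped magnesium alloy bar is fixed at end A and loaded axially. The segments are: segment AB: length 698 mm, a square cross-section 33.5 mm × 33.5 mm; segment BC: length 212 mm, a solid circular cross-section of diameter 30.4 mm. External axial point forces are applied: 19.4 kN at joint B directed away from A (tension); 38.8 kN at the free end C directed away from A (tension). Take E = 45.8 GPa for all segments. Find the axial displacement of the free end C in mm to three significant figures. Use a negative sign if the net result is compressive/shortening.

Internal axial forces (sectioning from the free end, tension +): N_BC = 38.8 kN, N_AB = 58.2 kN.
A_AB = 1122 mm².
A_BC = 725.8 mm².
δ_AB = 58200·698/(1122·45800) = 0.7904 mm
δ_BC = 38800·212/(725.8·45800) = 0.2474 mm
δ = Σδ_i = 1.038 mm.

1.04 mm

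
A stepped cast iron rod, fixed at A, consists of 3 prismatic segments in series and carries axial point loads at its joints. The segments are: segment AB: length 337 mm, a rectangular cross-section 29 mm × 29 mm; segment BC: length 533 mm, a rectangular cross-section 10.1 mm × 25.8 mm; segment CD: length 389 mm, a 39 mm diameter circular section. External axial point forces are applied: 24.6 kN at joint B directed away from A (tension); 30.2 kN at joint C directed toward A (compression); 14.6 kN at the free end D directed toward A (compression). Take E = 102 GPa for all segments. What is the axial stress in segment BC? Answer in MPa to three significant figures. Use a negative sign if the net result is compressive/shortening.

Internal axial forces (sectioning from the free end, tension +): N_CD = -14.6 kN, N_BC = -44.8 kN, N_AB = -20.2 kN.
A_BC = 260.6 mm².
σ_BC = N_BC/A_BC = -44800/260.6 = -171.9 MPa.

-172 MPa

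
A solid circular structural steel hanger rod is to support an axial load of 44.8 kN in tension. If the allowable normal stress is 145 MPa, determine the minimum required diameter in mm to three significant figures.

19.8 mm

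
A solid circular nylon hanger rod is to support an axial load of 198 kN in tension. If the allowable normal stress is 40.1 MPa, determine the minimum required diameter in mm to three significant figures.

79.3 mm

Required area A ≥ P/σ_allow = 198000/40.1 = 4938 mm².
For a solid circular section, d ≥ √(4A/π) = 79.29 mm.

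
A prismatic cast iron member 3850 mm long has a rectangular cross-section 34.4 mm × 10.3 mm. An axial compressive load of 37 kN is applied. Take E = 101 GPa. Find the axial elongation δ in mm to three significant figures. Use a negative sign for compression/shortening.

A = 354.3 mm².
δ_mech = NL/(AE) = -37000·3850/(354.3·101000) = -3.981 mm.

-3.98 mm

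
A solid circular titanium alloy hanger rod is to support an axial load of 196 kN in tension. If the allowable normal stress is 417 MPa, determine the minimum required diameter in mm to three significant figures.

24.5 mm

Required area A ≥ P/σ_allow = 196000/417 = 470 mm².
For a solid circular section, d ≥ √(4A/π) = 24.46 mm.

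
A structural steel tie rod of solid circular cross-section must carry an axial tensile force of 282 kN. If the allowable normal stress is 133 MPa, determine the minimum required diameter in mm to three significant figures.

52.0 mm

Required area A ≥ P/σ_allow = 282000/133 = 2120 mm².
For a solid circular section, d ≥ √(4A/π) = 51.96 mm.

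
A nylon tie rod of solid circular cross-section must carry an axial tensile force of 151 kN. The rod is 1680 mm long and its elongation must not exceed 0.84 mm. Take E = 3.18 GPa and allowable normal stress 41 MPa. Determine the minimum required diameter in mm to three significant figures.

348 mm

Required area A ≥ P/σ_allow = 151000/41 = 3683 mm².
For a solid circular section, d ≥ √(4A/π) = 68.48 mm.
Elongation limit: A ≥ PL/(Eδ_allow) = 151000·1680/(3180·0.84) = 94970 mm² ⇒ d ≥ 347.7 mm.
The elongation limit governs.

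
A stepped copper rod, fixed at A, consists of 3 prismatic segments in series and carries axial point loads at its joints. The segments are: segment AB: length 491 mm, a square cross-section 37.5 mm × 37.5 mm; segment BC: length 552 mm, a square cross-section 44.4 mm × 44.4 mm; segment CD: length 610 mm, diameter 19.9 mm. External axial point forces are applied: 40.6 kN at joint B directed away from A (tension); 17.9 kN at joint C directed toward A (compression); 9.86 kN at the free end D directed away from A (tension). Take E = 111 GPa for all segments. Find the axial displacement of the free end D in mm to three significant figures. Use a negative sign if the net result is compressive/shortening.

0.256 mm

Internal axial forces (sectioning from the free end, tension +): N_CD = 9.86 kN, N_BC = -8.04 kN, N_AB = 32.56 kN.
A_AB = 1406 mm².
A_BC = 1971 mm².
A_CD = 311 mm².
δ_AB = 32560·491/(1406·111000) = 0.1024 mm
δ_BC = -8040·552/(1971·111000) = -0.02028 mm
δ_CD = 9860·610/(311·111000) = 0.1742 mm
δ = Σδ_i = 0.2564 mm.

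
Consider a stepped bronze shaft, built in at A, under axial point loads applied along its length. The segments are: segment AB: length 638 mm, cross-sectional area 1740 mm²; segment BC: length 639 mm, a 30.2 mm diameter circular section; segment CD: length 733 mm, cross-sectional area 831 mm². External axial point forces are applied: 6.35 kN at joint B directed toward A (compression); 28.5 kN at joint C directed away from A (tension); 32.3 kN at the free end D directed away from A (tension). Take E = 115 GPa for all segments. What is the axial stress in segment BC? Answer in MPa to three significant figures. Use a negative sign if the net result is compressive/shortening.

Internal axial forces (sectioning from the free end, tension +): N_CD = 32.3 kN, N_BC = 60.8 kN, N_AB = 54.45 kN.
A_BC = 716.3 mm².
σ_BC = N_BC/A_BC = 60800/716.3 = 84.88 MPa.

84.9 MPa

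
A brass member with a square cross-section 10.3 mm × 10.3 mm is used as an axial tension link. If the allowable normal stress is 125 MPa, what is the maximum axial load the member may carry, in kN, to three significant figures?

A = 106.1 mm².
P_max = σ_allow · A = 125 · 106.1 = 13260 N = 13.26 kN.

13.3 kN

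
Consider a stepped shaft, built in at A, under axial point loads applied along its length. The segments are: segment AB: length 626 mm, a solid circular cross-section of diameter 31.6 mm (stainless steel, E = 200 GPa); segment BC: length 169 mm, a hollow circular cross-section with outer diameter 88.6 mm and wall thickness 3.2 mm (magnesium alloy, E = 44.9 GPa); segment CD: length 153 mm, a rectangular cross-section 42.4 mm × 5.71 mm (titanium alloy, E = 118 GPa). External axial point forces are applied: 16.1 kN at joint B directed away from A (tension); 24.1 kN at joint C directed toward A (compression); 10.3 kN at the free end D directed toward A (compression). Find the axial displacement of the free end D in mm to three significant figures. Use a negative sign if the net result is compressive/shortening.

-0.279 mm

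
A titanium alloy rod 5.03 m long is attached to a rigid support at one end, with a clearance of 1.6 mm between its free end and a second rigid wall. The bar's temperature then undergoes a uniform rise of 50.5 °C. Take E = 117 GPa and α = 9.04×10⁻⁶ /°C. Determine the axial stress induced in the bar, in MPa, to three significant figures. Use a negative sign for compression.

Free thermal expansion αLΔT = 9.04e-6 · 5030 · 50.5 = 2.296 mm.
The walls engage after the gap closes; constrained expansion = 2.296 − 1.6 = 0.6963 mm.
The walls impose strain ε = −(0.6963)/5030 = -1.3843e-04; σ = Eε = 117000 · -1.3843e-04 = -16.2 MPa.

-16.2 MPa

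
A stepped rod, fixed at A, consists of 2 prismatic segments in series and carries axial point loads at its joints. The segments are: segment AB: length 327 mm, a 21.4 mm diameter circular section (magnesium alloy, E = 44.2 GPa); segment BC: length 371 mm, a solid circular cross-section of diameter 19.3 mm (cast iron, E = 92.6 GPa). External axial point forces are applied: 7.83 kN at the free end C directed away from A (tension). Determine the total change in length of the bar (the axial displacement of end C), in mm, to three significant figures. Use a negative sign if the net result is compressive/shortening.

Internal axial forces (sectioning from the free end, tension +): N_BC = 7.83 kN, N_AB = 7.83 kN.
A_AB = 359.7 mm².
A_BC = 292.6 mm².
δ_AB = 7830·327/(359.7·44200) = 0.1611 mm
δ_BC = 7830·371/(292.6·92600) = 0.1072 mm
δ = Σδ_i = 0.2683 mm.

0.268 mm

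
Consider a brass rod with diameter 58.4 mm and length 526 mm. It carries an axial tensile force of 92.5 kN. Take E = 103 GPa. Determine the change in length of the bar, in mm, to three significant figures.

A = 2679 mm².
δ_mech = NL/(AE) = 92500·526/(2679·103000) = 0.1763 mm.

0.176 mm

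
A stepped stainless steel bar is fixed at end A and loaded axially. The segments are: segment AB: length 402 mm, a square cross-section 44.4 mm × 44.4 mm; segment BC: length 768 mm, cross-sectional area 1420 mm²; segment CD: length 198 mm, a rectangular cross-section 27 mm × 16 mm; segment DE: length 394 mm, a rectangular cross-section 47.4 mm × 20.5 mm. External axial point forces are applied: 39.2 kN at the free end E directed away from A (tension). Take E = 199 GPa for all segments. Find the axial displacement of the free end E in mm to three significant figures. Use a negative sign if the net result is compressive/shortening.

Internal axial forces (sectioning from the free end, tension +): N_DE = 39.2 kN, N_CD = 39.2 kN, N_BC = 39.2 kN, N_AB = 39.2 kN.
A_AB = 1971 mm².
A_CD = 432 mm².
A_DE = 971.7 mm².
δ_AB = 39200·402/(1971·199000) = 0.04017 mm
δ_BC = 39200·768/(1420·199000) = 0.1065 mm
δ_CD = 39200·198/(432·199000) = 0.09028 mm
δ_DE = 39200·394/(971.7·199000) = 0.07987 mm
δ = Σδ_i = 0.3169 mm.

0.317 mm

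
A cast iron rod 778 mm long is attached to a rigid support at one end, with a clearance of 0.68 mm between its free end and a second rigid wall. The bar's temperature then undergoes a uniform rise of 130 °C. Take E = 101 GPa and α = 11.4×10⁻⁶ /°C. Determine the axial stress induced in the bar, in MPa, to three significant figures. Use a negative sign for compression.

-61.4 MPa

Free thermal expansion αLΔT = 11.4e-6 · 778 · 130 = 1.153 mm.
The walls engage after the gap closes; constrained expansion = 1.153 − 0.68 = 0.473 mm.
The walls impose strain ε = −(0.473)/778 = -6.0796e-04; σ = Eε = 101000 · -6.0796e-04 = -61.4 MPa.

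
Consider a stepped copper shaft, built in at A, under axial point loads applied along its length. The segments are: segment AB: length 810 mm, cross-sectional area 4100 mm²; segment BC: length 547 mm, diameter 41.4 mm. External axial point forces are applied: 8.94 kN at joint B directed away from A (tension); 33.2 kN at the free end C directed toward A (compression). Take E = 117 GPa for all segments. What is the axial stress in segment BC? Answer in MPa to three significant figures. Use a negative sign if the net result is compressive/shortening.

-24.7 MPa

Internal axial forces (sectioning from the free end, tension +): N_BC = -33.2 kN, N_AB = -24.26 kN.
A_BC = 1346 mm².
σ_BC = N_BC/A_BC = -33200/1346 = -24.66 MPa.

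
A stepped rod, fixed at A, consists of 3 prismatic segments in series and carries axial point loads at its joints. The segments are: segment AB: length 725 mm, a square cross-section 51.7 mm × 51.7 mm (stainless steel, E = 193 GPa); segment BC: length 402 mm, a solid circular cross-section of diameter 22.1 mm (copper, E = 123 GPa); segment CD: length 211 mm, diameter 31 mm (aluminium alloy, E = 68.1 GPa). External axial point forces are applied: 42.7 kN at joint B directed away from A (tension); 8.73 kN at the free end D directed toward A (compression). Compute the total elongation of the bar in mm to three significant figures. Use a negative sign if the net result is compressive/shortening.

Internal axial forces (sectioning from the free end, tension +): N_CD = -8.73 kN, N_BC = -8.73 kN, N_AB = 33.97 kN.
A_AB = 2673 mm².
A_BC = 383.6 mm².
A_CD = 754.8 mm².
δ_AB = 33970·725/(2673·193000) = 0.04774 mm
δ_BC = -8730·402/(383.6·123000) = -0.07438 mm
δ_CD = -8730·211/(754.8·68100) = -0.03584 mm
δ = Σδ_i = -0.06248 mm.

-0.0625 mm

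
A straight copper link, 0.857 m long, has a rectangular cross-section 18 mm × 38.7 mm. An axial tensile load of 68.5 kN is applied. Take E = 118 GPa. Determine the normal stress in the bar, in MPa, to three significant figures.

A = 696.6 mm².
σ = N/A = 68500/696.6 = 98.33 MPa.

98.3 MPa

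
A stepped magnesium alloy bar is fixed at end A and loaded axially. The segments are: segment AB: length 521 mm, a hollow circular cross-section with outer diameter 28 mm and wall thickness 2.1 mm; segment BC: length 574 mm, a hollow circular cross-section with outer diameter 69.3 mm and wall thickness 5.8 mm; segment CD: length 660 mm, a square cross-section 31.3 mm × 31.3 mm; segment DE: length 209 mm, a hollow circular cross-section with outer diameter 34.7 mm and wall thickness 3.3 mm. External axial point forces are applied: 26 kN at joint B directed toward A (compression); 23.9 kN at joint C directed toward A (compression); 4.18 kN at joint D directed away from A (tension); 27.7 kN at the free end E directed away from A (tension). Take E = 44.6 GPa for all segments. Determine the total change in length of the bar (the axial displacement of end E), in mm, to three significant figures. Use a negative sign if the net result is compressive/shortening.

-0.263 mm

Internal axial forces (sectioning from the free end, tension +): N_DE = 27.7 kN, N_CD = 31.88 kN, N_BC = 7.98 kN, N_AB = -18.02 kN.
A_AB = 170.9 mm².
A_BC = 1157 mm².
A_CD = 979.7 mm².
A_DE = 325.5 mm².
δ_AB = -18020·521/(170.9·44600) = -1.232 mm
δ_BC = 7980·574/(1157·44600) = 0.08876 mm
δ_CD = 31880·660/(979.7·44600) = 0.4815 mm
δ_DE = 27700·209/(325.5·44600) = 0.3987 mm
δ = Σδ_i = -0.2629 mm.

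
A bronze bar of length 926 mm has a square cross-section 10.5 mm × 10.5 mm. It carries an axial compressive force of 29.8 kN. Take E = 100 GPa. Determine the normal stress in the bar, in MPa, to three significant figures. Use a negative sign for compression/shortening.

A = 110.2 mm².
σ = N/A = -29800/110.2 = -270.3 MPa.

-270 MPa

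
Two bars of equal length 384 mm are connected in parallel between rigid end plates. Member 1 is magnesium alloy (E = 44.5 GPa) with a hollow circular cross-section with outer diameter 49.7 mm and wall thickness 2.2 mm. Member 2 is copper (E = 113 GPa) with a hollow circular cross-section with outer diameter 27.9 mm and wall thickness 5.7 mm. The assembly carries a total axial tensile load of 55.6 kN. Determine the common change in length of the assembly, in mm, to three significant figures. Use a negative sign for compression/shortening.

0.359 mm

A_1 = 328.3 mm².
A_2 = 397.5 mm².
Equal strain + equilibrium ⇒ each member carries load in proportion to AE: A₁E₁ = 14610000 N, A₂E₂ = 44920000 N, ΣAE = 59530000 N.
δ = PL/ΣAE = 55600·384/59530000 = 0.3586 mm.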